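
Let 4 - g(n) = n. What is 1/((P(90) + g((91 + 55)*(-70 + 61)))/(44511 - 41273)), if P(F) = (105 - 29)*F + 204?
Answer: 1619/4181 ≈ 0.38723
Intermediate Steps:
g(n) = 4 - n
P(F) = 204 + 76*F (P(F) = 76*F + 204 = 204 + 76*F)
1/((P(90) + g((91 + 55)*(-70 + 61)))/(44511 - 41273)) = 1/(((204 + 76*90) + (4 - (91 + 55)*(-70 + 61)))/(44511 - 41273)) = 1/(((204 + 6840) + (4 - 146*(-9)))/3238) = 1/((7044 + (4 - 1*(-1314)))*(1/3238)) = 1/((7044 + (4 + 1314))*(1/3238)) = 1/((7044 + 1318)*(1/3238)) = 1/(8362*(1/3238)) = 1/(4181/1619) = 1619/4181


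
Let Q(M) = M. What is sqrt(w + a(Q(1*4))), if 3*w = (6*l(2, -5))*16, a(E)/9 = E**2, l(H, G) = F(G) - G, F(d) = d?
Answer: 12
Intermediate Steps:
l(H, G) = 0 (l(H, G) = G - G = 0)
a(E) = 9*E**2
w = 0 (w = ((6*0)*16)/3 = (0*16)/3 = (1/3)*0 = 0)
sqrt(w + a(Q(1*4))) = sqrt(0 + 9*(1*4)**2) = sqrt(0 + 9*4**2) = sqrt(0 + 9*16) = sqrt(0 + 144) = sqrt(144) = 12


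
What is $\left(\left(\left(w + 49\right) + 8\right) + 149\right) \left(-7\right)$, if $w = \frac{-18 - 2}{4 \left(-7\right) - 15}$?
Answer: $- \frac{62146}{43} \approx -1445.3$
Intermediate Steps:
$w = \frac{20}{43}$ ($w = - \frac{20}{-28 - 15} = - \frac{20}{-43} = \left(-20\right) \left(- \frac{1}{43}\right) = \frac{20}{43} \approx 0.46512$)
$\left(\left(\left(w + 49\right) + 8\right) + 149\right) \left(-7\right) = \left(\left(\left(\frac{20}{43} + 49\right) + 8\right) + 149\right) \left(-7\right) = \left(\left(\frac{2127}{43} + 8\right) + 149\right) \left(-7\right) = \left(\frac{2471}{43} + 149\right) \left(-7\right) = \frac{8878}{43} \left(-7\right) = - \frac{62146}{43}$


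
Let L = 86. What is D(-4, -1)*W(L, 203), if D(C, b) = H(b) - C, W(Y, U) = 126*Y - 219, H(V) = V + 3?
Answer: 63702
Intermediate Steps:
H(V) = 3 + V
W(Y, U) = -219 + 126*Y
D(C, b) = 3 + b - C (D(C, b) = (3 + b) - C = 3 + b - C)
D(-4, -1)*W(L, 203) = (3 - 1 - 1*(-4))*(-219 + 126*86) = (3 - 1 + 4)*(-219 + 10836) = 6*10617 = 63702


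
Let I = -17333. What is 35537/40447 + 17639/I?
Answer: -97481812/701067851 ≈ -0.13905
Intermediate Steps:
35537/40447 + 17639/I = 35537/40447 + 17639/(-17333) = 35537*(1/40447) + 17639*(-1/17333) = 35537/40447 - 17639/17333 = -97481812/701067851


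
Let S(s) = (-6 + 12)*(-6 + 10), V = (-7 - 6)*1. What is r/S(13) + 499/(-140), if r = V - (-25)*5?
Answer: 463/420 ≈ 1.1024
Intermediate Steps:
V = -13 (V = -13*1 = -13)
S(s) = 24 (S(s) = 6*4 = 24)
r = 112 (r = -13 - (-25)*5 = -13 - 1*(-125) = -13 + 125 = 112)
r/S(13) + 499/(-140) = 112/24 + 499/(-140) = 112*(1/24) + 499*(-1/140) = 14/3 - 499/140 = 463/420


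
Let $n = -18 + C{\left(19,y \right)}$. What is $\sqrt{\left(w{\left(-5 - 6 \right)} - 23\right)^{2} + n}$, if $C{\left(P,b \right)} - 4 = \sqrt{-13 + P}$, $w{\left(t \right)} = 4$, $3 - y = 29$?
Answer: $\sqrt{347 + \sqrt{6}} \approx 18.694$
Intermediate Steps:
$y = -26$ ($y = 3 - 29 = -26$)
$C{\left(P,b \right)} = 4 + \sqrt{-13 + P}$
$n = -14 + \sqrt{6}$ ($n = -18 + \left(4 + \sqrt{-13 + 19}\right) = -18 + \left(4 + \sqrt{6}\right) = -14 + \sqrt{6} \approx -11.551$)
$\sqrt{\left(w{\left(-5 - 6 \right)} - 23\right)^{2} + n} = \sqrt{\left(4 - 23\right)^{2} - \left(14 - \sqrt{6}\right)} = \sqrt{\left(-19\right)^{2} - \left(14 - \sqrt{6}\right)} = \sqrt{361 - \left(14 - \sqrt{6}\right)} = \sqrt{347 + \sqrt{6}}$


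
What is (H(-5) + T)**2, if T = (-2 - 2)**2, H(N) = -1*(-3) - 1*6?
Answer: 169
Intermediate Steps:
H(N) = -3 (H(N) = 3 - 6 = -3)
T = 16 (T = (-4)**2 = 16)
(H(-5) + T)**2 = (-3 + 16)**2 = 13**2 = 169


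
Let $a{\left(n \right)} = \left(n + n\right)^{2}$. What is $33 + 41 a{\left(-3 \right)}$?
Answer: $1509$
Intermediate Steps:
$a{\left(n \right)} = 4 n^{2}$ ($a{\left(n \right)} = \left(2 n\right)^{2} = 4 n^{2}$)
$33 + 41 a{\left(-3 \right)} = 33 + 41 \cdot 4 \left(-3\right)^{2} = 33 + 41 \cdot 4 \cdot 9 = 33 + 41 \cdot 36 = 33 + 1476 = 1509$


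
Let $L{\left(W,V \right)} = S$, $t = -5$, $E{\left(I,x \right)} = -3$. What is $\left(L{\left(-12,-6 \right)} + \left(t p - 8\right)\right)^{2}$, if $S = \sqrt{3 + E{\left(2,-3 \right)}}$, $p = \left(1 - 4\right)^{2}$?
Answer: $2809$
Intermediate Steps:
$p = 9$ ($p = \left(-3\right)^{2} = 9$)
$S = 0$ ($S = \sqrt{3 - 3} = \sqrt{0} = 0$)
$L{\left(W,V \right)} = 0$
$\left(L{\left(-12,-6 \right)} + \left(t p - 8\right)\right)^{2} = \left(0 - 53\right)^{2} = \left(-53\right)^{2} = 2809$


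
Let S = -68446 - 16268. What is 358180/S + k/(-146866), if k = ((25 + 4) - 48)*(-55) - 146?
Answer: -26340310883/6220803162 ≈ -4.2342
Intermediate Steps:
S = -84714
k = 899 (k = (29 - 48)*(-55) - 146 = -19*(-55) - 146 = 1045 - 146 = 899)
358180/S + k/(-146866) = 358180/(-84714) + 899/(-146866) = 358180*(-1/84714) + 899*(-1/146866) = -179090/42357 - 899/146866 = -26340310883/6220803162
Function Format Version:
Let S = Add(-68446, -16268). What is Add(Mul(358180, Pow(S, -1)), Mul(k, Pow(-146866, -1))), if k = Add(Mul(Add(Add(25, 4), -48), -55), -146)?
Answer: Rational(-26340310883, 6220803162) ≈ -4.2342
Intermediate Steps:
S = -84714
k = 899 (k = Add(Mul(Add(29, -48), -55), -146) = Add(Mul(-19, -55), -146) = Add(1045, -146) = 899)
Add(Mul(358180, Pow(S, -1)), Mul(k, Pow(-146866, -1))) = Add(Mul(358180, Pow(-84714, -1)), Mul(899, Pow(-146866, -1))) = Add(Mul(358180, Rational(-1, 84714)), Mul(899, Rational(-1, 146866))) = Add(Rational(-179090, 42357), Rational(-899, 146866)) = Rational(-26340310883, 6220803162)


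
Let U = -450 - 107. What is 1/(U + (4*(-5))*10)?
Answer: -1/757 ≈ -0.0013210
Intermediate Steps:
U = -557
1/(U + (4*(-5))*10) = 1/(-557 + (4*(-5))*10) = 1/(-557 - 20*10) = 1/(-557 - 200) = 1/(-757) = -1/757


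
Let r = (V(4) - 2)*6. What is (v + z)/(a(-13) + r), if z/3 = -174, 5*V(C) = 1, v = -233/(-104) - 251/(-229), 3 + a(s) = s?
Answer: 61762455/3191344 ≈ 19.353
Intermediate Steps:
a(s) = -3 + s
v = 79461/23816 (v = -233*(-1/104) - 251*(-1/229) = 233/104 + 251/229 = 79461/23816 ≈ 3.3365)
V(C) = ⅕ (V(C) = (⅕)*1 = ⅕)
z = -522 (z = 3*(-174) = -522)
r = -54/5 (r = (⅕ - 2)*6 = -9/5*6 = -54/5 ≈ -10.800)
(v + z)/(a(-13) + r) = (79461/23816 - 522)/((-3 - 13) - 54/5) = -12352491/(23816*(-16 - 54/5)) = -12352491/(23816*(-134/5)) = -12352491/23816*(-5/134) = 61762455/3191344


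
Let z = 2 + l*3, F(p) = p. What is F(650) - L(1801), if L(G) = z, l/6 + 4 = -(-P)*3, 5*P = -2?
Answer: 3708/5 ≈ 741.60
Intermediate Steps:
P = -⅖ (P = (⅕)*(-2) = -⅖ ≈ -0.40000)
l = -156/5 (l = -24 + 6*(-(-1*(-⅖))*3) = -24 + 6*(-2*3/5) = -24 + 6*(-1*6/5) = -24 + 6*(-6/5) = -24 - 36/5 = -156/5 ≈ -31.200)
z = -458/5 (z = 2 - 156/5*3 = 2 - 468/5 = -458/5 ≈ -91.600)
L(G) = -458/5
F(650) - L(1801) = 650 - 1*(-458/5) = 650 + 458/5 = 3708/5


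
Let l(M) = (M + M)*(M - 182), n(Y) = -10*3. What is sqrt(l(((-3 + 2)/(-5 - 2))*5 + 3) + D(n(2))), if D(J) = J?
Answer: 3*I*sqrt(7374)/7 ≈ 36.802*I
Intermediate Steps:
n(Y) = -30
l(M) = 2*M*(-182 + M) (l(M) = (2*M)*(-182 + M) = 2*M*(-182 + M))
sqrt(l(((-3 + 2)/(-5 - 2))*5 + 3) + D(n(2))) = sqrt(2*(((-3 + 2)/(-5 - 2))*5 + 3)*(-182 + (((-3 + 2)/(-5 - 2))*5 + 3)) - 30) = sqrt(2*(-1/(-7)*5 + 3)*(-182 + (-1/(-7)*5 + 3)) - 30) = sqrt(2*(-1*(-1/7)*5 + 3)*(-182 + (-1*(-1/7)*5 + 3)) - 30) = sqrt(2*((1/7)*5 + 3)*(-182 + ((1/7)*5 + 3)) - 30) = sqrt(2*(5/7 + 3)*(-182 + (5/7 + 3)) - 30) = sqrt(2*(26/7)*(-182 + 26/7) - 30) = sqrt(2*(26/7)*(-1248/7) - 30) = sqrt(-64896/49 - 30) = sqrt(-66366/49) = 3*I*sqrt(7374)/7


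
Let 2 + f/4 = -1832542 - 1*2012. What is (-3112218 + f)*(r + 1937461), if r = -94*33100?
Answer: 12268181431038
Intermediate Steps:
r = -3111400
f = -7338224 (f = -8 + 4*(-1832542 - 1*2012) = -8 + 4*(-1832542 - 2012) = -8 + 4*(-1834554) = -8 - 7338216 = -7338224)
(-3112218 + f)*(r + 1937461) = (-3112218 - 7338224)*(-3111400 + 1937461) = -10450442*(-1173939) = 12268181431038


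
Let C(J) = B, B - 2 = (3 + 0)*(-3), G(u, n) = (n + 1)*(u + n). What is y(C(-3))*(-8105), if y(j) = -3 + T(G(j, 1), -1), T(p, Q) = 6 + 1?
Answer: -32420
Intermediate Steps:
G(u, n) = (1 + n)*(n + u)
T(p, Q) = 7
B = -7 (B = 2 + (3 + 0)*(-3) = 2 + 3*(-3) = 2 - 9 = -7)
C(J) = -7
y(j) = 4 (y(j) = -3 + 7 = 4)
y(C(-3))*(-8105) = 4*(-8105) = -32420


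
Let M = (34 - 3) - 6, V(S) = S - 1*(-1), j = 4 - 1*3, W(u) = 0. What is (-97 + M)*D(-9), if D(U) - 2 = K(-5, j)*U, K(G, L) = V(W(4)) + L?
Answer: 1152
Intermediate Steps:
j = 1 (j = 4 - 3 = 1)
V(S) = 1 + S (V(S) = S + 1 = 1 + S)
K(G, L) = 1 + L (K(G, L) = (1 + 0) + L = 1 + L)
M = 25 (M = 31 - 6 = 25)
D(U) = 2 + 2*U (D(U) = 2 + (1 + 1)*U = 2 + 2*U)
(-97 + M)*D(-9) = (-97 + 25)*(2 + 2*(-9)) = -72*(2 - 18) = -72*(-16) = 1152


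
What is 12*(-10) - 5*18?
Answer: -210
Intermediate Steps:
12*(-10) - 5*18 = -120 - 90 = -210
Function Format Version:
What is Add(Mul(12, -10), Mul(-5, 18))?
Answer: -210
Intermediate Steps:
Add(Mul(12, -10), Mul(-5, 18)) = Add(-120, -90) = -210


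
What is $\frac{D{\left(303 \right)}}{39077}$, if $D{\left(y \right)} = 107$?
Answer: $\frac{107}{39077} \approx 0.0027382$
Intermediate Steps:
$\frac{D{\left(303 \right)}}{39077} = \frac{107}{39077}$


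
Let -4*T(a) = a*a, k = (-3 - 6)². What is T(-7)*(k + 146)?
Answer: -11123/4 ≈ -2780.8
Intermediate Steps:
k = 81 (k = (-9)² = 81)
T(a) = -a²/4 (T(a) = -a*a/4 = -a²/4)
T(-7)*(k + 146) = (-¼*(-7)²)*(81 + 146) = -¼*49*227 = -49/4*227 = -11123/4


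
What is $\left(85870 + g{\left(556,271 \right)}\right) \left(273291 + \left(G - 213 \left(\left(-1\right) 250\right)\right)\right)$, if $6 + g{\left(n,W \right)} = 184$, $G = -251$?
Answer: $28076601920$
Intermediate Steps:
$g{\left(n,W \right)} = 178$ ($g{\left(n,W \right)} = -6 + 184 = 178$)
$\left(85870 + g{\left(556,271 \right)}\right) \left(273291 + \left(G - 213 \left(\left(-1\right) 250\right)\right)\right) = \left(85870 + 178\right) \left(273291 - \left(251 + 213 \left(\left(-1\right) 250\right)\right)\right) = 86048 \left(273291 - -52999\right) = 86048 \left(273291 + \left(-251 + 53250\right)\right) = 86048 \left(273291 + 52999\right) = 86048 \cdot 326290 = 28076601920$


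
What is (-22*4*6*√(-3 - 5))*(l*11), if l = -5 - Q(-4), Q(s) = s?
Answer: 11616*I*√2 ≈ 16428.0*I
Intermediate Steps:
l = -1 (l = -5 - 1*(-4) = -5 + 4 = -1)
(-22*4*6*√(-3 - 5))*(l*11) = (-22*4*6*√(-3 - 5))*(-1*11) = -528*√(-8)*(-11) = -528*2*I*√2*(-11) = -1056*I*√2*(-11) = 11616*I*√2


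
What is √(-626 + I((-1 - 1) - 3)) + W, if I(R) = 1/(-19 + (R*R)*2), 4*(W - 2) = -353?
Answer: -345/4 + I*√601555/31 ≈ -86.25 + 25.019*I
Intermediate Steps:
W = -345/4 (W = 2 + (¼)*(-353) = 2 - 353/4 = -345/4 ≈ -86.250)
I(R) = 1/(-19 + 2*R²) (I(R) = 1/(-19 + R²*2) = 1/(-19 + 2*R²))
√(-626 + I((-1 - 1) - 3)) + W = √(-626 + 1/(-19 + 2*((-1 - 1) - 3)²)) - 345/4 = √(-626 + 1/(-19 + 2*(-2 - 3)²)) - 345/4 = √(-626 + 1/(-19 + 2*(-5)²)) - 345/4 = √(-626 + 1/(-19 + 2*25)) - 345/4 = √(-626 + 1/(-19 + 50)) - 345/4 = √(-626 + 1/31) - 345/4 = √(-19405/31) - 345/4 = I*√601555/31 - 345/4 = -345/4 + I*√601555/31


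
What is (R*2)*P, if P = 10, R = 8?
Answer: 160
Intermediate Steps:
(R*2)*P = (8*2)*10 = 16*10 = 160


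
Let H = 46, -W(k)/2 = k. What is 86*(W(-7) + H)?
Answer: 5160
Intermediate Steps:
W(k) = -2*k
86*(W(-7) + H) = 86*(-2*(-7) + 46) = 86*(14 + 46) = 86*60 = 5160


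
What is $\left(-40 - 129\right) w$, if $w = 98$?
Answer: $-16562$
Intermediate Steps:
$\left(-40 - 129\right) w = \left(-40 - 129\right) 98 = \left(-169\right) 98 = -16562$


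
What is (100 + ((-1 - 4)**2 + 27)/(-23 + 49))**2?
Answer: 10404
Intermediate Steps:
(100 + ((-1 - 4)**2 + 27)/(-23 + 49))**2 = (100 + ((-5)**2 + 27)/26)**2 = (100 + (25 + 27)*(1/26))**2 = (100 + 52*(1/26))**2 = (100 + 2)**2 = 102**2 = 10404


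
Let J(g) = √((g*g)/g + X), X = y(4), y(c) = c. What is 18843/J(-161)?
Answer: -18843*I*√157/157 ≈ -1503.8*I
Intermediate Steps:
X = 4
J(g) = √(4 + g) (J(g) = √((g*g)/g + 4) = √(g²/g + 4) = √(g + 4) = √(4 + g))
18843/J(-161) = 18843/(√(4 - 161)) = 18843/(√(-157)) = 18843/((I*√157)) = 18843*(-I*√157/157) = -18843*I*√157/157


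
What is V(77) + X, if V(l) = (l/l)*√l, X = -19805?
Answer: -19805 + √77 ≈ -19796.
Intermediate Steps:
V(l) = √l (V(l) = 1*√l = √l)
V(77) + X = √77 - 19805 = -19805 + √77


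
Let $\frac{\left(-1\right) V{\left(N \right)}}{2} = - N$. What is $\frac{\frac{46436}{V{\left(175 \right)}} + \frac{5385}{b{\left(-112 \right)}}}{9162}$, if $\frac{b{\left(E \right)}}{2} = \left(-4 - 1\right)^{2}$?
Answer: $\frac{84131}{3206700} \approx 0.026236$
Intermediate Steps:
$b{\left(E \right)} = 50$ ($b{\left(E \right)} = 2 \left(-4 - 1\right)^{2} = 2 \left(-5\right)^{2} = 2 \cdot 25 = 50$)
$V{\left(N \right)} = 2 N$ ($V{\left(N \right)} = - 2 \left(- N\right) = 2 N$)
$\frac{\frac{46436}{V{\left(175 \right)}} + \frac{5385}{b{\left(-112 \right)}}}{9162} = \frac{\frac{46436}{2 \cdot 175} + \frac{5385}{50}}{9162} = \left(\frac{46436}{350} + 5385 \cdot \frac{1}{50}\right) \frac{1}{9162} = \left(46436 \cdot \frac{1}{350} + \frac{1077}{10}\right) \frac{1}{9162} = \left(\frac{23218}{175} + \frac{1077}{10}\right) \frac{1}{9162} = \frac{84131}{350} \cdot \frac{1}{9162} = \frac{84131}{3206700}$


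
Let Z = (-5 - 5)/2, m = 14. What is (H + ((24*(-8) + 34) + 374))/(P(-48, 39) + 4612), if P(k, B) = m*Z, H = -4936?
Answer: -2360/2271 ≈ -1.0392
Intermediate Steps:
Z = -5 (Z = -10*½ = -5)
P(k, B) = -70 (P(k, B) = 14*(-5) = -70)
(H + ((24*(-8) + 34) + 374))/(P(-48, 39) + 4612) = (-4936 + ((24*(-8) + 34) + 374))/(-70 + 4612) = (-4936 + ((-192 + 34) + 374))/4542 = (-4936 + (-158 + 374))*(1/4542) = (-4936 + 216)*(1/4542) = -4720*1/4542 = -2360/2271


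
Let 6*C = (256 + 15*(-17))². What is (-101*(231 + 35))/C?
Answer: -161196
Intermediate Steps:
C = ⅙ (C = (256 + 15*(-17))²/6 = (256 - 255)²/6 = (⅙)*1² = (⅙)*1 = ⅙ ≈ 0.16667)
(-101*(231 + 35))/C = (-101*(231 + 35))/(⅙) = -101*266*6 = -26866*6 = -161196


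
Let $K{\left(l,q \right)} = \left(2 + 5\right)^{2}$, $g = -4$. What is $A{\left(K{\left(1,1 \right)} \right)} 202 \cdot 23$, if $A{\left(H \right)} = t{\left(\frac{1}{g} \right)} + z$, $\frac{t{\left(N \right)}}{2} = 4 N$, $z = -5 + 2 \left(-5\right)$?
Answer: $-78982$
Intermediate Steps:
$z = -15$ ($z = -5 - 10 = -15$)
$t{\left(N \right)} = 8 N$ ($t{\left(N \right)} = 2 \cdot 4 N = 8 N$)
$K{\left(l,q \right)} = 49$ ($K{\left(l,q \right)} = 7^{2} = 49$)
$A{\left(H \right)} = -17$ ($A{\left(H \right)} = \frac{8}{-4} - 15 = 8 \left(- \frac{1}{4}\right) - 15 = -2 - 15 = -17$)
$A{\left(K{\left(1,1 \right)} \right)} 202 \cdot 23 = - 17 \cdot 202 \cdot 23 = \left(-17\right) 4646 = -78982$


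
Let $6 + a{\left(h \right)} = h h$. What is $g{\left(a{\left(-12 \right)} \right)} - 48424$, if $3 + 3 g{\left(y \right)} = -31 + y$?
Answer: $- \frac{145168}{3} \approx -48389.0$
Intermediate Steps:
$a{\left(h \right)} = -6 + h^{2}$ ($a{\left(h \right)} = -6 + h h = -6 + h^{2}$)
$g{\left(y \right)} = - \frac{34}{3} + \frac{y}{3}$ ($g{\left(y \right)} = -1 + \frac{-31 + y}{3} = -1 + \left(- \frac{31}{3} + \frac{y}{3}\right) = - \frac{34}{3} + \frac{y}{3}$)
$g{\left(a{\left(-12 \right)} \right)} - 48424 = \left(- \frac{34}{3} + \frac{-6 + \left(-12\right)^{2}}{3}\right) - 48424 = \left(- \frac{34}{3} + \frac{-6 + 144}{3}\right) - 48424 = \left(- \frac{34}{3} + \frac{1}{3} \cdot 138\right) - 48424 = \left(- \frac{34}{3} + 46\right) - 48424 = \frac{104}{3} - 48424 = - \frac{145168}{3}$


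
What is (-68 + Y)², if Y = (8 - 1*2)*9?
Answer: 196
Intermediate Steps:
Y = 54 (Y = (8 - 2)*9 = 6*9 = 54)
(-68 + Y)² = (-68 + 54)² = (-14)² = 196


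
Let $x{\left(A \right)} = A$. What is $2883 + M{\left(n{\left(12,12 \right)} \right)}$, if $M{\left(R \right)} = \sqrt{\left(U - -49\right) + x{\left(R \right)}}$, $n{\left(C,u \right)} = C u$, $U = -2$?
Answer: $2883 + \sqrt{191} \approx 2896.8$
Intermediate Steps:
$M{\left(R \right)} = \sqrt{47 + R}$ ($M{\left(R \right)} = \sqrt{\left(-2 - -49\right) + R} = \sqrt{\left(-2 + 49\right) + R} = \sqrt{47 + R}$)
$2883 + M{\left(n{\left(12,12 \right)} \right)} = 2883 + \sqrt{47 + 12 \cdot 12} = 2883 + \sqrt{47 + 144} = 2883 + \sqrt{191}$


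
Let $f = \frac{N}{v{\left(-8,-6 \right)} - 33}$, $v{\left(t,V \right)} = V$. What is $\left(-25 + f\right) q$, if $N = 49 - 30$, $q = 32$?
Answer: $- \frac{31808}{39} \approx -815.59$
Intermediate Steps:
$N = 19$
$f = - \frac{19}{39}$ ($f = \frac{19}{-6 - 33} = \frac{19}{-39} = 19 \left(- \frac{1}{39}\right) = - \frac{19}{39} \approx -0.48718$)
$\left(-25 + f\right) q = \left(-25 - \frac{19}{39}\right) 32 = \left(- \frac{994}{39}\right) 32 = - \frac{31808}{39}$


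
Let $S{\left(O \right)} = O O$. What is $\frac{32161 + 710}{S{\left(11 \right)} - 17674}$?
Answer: $- \frac{10957}{5851} \approx -1.8727$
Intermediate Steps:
$S{\left(O \right)} = O^{2}$
$\frac{32161 + 710}{S{\left(11 \right)} - 17674} = \frac{32161 + 710}{11^{2} - 17674} = \frac{32871}{121 - 17674} = \frac{32871}{-17553} = 32871 \left(- \frac{1}{17553}\right) = - \frac{10957}{5851}$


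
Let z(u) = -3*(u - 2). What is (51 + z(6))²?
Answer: 1521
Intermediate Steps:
z(u) = 6 - 3*u (z(u) = -3*(-2 + u) = 6 - 3*u)
(51 + z(6))² = (51 + (6 - 3*6))² = (51 + (6 - 18))² = (51 - 12)² = 39² = 1521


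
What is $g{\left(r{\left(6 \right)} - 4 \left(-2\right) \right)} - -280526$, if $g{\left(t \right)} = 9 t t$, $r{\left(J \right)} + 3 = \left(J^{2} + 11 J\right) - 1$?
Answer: $381650$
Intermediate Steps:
$r{\left(J \right)} = -4 + J^{2} + 11 J$ ($r{\left(J \right)} = -3 - \left(1 - J^{2} - 11 J\right) = -3 + \left(-1 + J^{2} + 11 J\right) = -4 + J^{2} + 11 J$)
$g{\left(t \right)} = 9 t^{2}$
$g{\left(r{\left(6 \right)} - 4 \left(-2\right) \right)} - -280526 = 9 \left(\left(-4 + 6^{2} + 11 \cdot 6\right) - 4 \left(-2\right)\right)^{2} - -280526 = 9 \left(\left(-4 + 36 + 66\right) - -8\right)^{2} + 280526 = 9 \left(98 + 8\right)^{2} + 280526 = 9 \cdot 106^{2} + 280526 = 9 \cdot 11236 + 280526 = 101124 + 280526 = 381650$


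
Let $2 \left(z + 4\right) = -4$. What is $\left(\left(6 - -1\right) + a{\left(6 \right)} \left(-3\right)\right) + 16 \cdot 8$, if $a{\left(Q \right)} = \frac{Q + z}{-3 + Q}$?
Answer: $135$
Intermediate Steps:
$z = -6$ ($z = -4 + \frac{1}{2} \left(-4\right) = -4 - 2 = -6$)
$a{\left(Q \right)} = \frac{-6 + Q}{-3 + Q}$ ($a{\left(Q \right)} = \frac{Q - 6}{-3 + Q} = \frac{-6 + Q}{-3 + Q}$)
$\left(\left(6 - -1\right) + a{\left(6 \right)} \left(-3\right)\right) + 16 \cdot 8 = \left(\left(6 - -1\right) + \frac{-6 + 6}{-3 + 6} \left(-3\right)\right) + 16 \cdot 8 = \left(\left(6 + 1\right) + \frac{1}{3} \cdot 0 \left(-3\right)\right) + 128 = \left(7 + \frac{1}{3} \cdot 0 \left(-3\right)\right) + 128 = \left(7 + 0 \left(-3\right)\right) + 128 = \left(7 + 0\right) + 128 = 7 + 128 = 135$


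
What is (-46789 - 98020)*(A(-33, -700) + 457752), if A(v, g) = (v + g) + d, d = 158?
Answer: -66203344193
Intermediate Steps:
A(v, g) = 158 + g + v (A(v, g) = (v + g) + 158 = (g + v) + 158 = 158 + g + v)
(-46789 - 98020)*(A(-33, -700) + 457752) = (-46789 - 98020)*((158 - 700 - 33) + 457752) = -144809*(-575 + 457752) = -144809*457177 = -66203344193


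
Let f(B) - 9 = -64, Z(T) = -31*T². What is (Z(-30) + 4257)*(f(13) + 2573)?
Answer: -59533074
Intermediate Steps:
f(B) = -55 (f(B) = 9 - 64 = -55)
(Z(-30) + 4257)*(f(13) + 2573) = (-31*(-30)² + 4257)*(-55 + 2573) = (-31*900 + 4257)*2518 = (-27900 + 4257)*2518 = -23643*2518 = -59533074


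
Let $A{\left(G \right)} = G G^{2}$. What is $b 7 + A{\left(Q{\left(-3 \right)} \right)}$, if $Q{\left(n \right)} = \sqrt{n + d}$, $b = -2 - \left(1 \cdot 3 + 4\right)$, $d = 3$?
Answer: $-63$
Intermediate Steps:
$b = -9$ ($b = -2 - \left(3 + 4\right) = -2 - 7 = -9$)
$Q{\left(n \right)} = \sqrt{3 + n}$ ($Q{\left(n \right)} = \sqrt{n + 3} = \sqrt{3 + n}$)
$A{\left(G \right)} = G^{3}$
$b 7 + A{\left(Q{\left(-3 \right)} \right)} = \left(-9\right) 7 + \left(\sqrt{3 - 3}\right)^{3} = -63 + \left(\sqrt{0}\right)^{3} = -63 + 0^{3} = -63 + 0 = -63$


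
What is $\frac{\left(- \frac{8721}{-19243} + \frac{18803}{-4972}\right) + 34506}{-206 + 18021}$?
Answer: $\frac{3301084353859}{1704471431740} \approx 1.9367$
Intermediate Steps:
$\frac{\left(- \frac{8721}{-19243} + \frac{18803}{-4972}\right) + 34506}{-206 + 18021} = \frac{\left(\left(-8721\right) \left(- \frac{1}{19243}\right) + 18803 \left(- \frac{1}{4972}\right)\right) + 34506}{17815} = \left(\left(\frac{8721}{19243} - \frac{18803}{4972}\right) + 34506\right) \frac{1}{17815} = \left(- \frac{318465317}{95676196} + 34506\right) \frac{1}{17815} = \frac{3301084353859}{95676196} \cdot \frac{1}{17815} = \frac{3301084353859}{1704471431740}$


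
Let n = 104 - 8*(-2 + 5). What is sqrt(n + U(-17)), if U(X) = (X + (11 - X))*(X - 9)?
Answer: I*sqrt(206) ≈ 14.353*I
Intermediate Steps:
U(X) = -99 + 11*X (U(X) = 11*(-9 + X) = -99 + 11*X)
n = 80 (n = 104 - 8*3 = 104 - 1*24 = 104 - 24 = 80)
sqrt(n + U(-17)) = sqrt(80 + (-99 + 11*(-17))) = sqrt(80 + (-99 - 187)) = sqrt(80 - 286) = sqrt(-206) = I*sqrt(206)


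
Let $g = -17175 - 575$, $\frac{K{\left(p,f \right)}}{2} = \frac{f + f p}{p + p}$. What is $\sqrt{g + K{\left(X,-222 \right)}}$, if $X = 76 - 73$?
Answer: $i \sqrt{18046} \approx 134.34 i$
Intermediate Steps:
$X = 3$
$K{\left(p,f \right)} = \frac{f + f p}{p}$ ($K{\left(p,f \right)} = 2 \frac{f + f p}{p + p} = 2 \frac{f + f p}{2 p} = \frac{f + f p}{p}$)
$g = -17750$ ($g = -17175 - 575 = -17750$)
$\sqrt{g + K{\left(X,-222 \right)}} = \sqrt{-17750 - \left(222 + \frac{222}{3}\right)} = \sqrt{-17750 - 296} = \sqrt{-18046} = i \sqrt{18046}$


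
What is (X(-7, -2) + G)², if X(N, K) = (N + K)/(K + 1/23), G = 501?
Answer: 6390784/25 ≈ 2.5563e+5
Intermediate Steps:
X(N, K) = (K + N)/(1/23 + K) (X(N, K) = (K + N)/(K + 1/23) = (K + N)/(1/23 + K))
(X(-7, -2) + G)² = (23*(-2 - 7)/(1 + 23*(-2)) + 501)² = (23*(-9)/(1 - 46) + 501)² = (23*(-9)/(-45) + 501)² = (23*(-1/45)*(-9) + 501)² = (23/5 + 501)² = (2528/5)² = 6390784/25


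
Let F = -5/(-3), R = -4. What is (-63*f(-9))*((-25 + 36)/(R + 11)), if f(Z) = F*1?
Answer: -165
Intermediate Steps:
F = 5/3 (F = -5*(-⅓) = 5/3 ≈ 1.6667)
f(Z) = 5/3 (f(Z) = (5/3)*1 = 5/3)
(-63*f(-9))*((-25 + 36)/(R + 11)) = (-63*5/3)*((-25 + 36)/(-4 + 11)) = -1155/7 = -105*11/7 = -165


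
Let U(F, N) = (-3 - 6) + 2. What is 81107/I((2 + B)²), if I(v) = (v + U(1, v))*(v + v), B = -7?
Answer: 81107/900 ≈ 90.119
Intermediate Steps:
U(F, N) = -7 (U(F, N) = -9 + 2 = -7)
I(v) = 2*v*(-7 + v) (I(v) = (v - 7)*(v + v) = (-7 + v)*(2*v) = 2*v*(-7 + v))
81107/I((2 + B)²) = 81107/((2*(2 - 7)²*(-7 + (2 - 7)²))) = 81107/((2*(-5)²*(-7 + (-5)²))) = 81107/((2*25*(-7 + 25))) = 81107/((2*25*18)) = 81107/900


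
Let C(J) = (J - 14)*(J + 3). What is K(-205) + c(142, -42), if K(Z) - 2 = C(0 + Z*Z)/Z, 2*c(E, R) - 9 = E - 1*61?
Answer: -1765628673/205 ≈ -8.6128e+6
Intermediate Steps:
C(J) = (-14 + J)*(3 + J)
c(E, R) = -26 + E/2 (c(E, R) = 9/2 + (E - 1*61)/2 = 9/2 + (E - 61)/2 = 9/2 + (-61 + E)/2 = 9/2 + (-61/2 + E/2) = -26 + E/2)
K(Z) = 2 + (-42 + Z**4 - 11*Z**2)/Z (K(Z) = 2 + (-42 + (0 + Z*Z)**2 - 11*(0 + Z*Z))/Z = 2 + (-42 + (0 + Z**2)**2 - 11*(0 + Z**2))/Z = 2 + (-42 + (Z**2)**2 - 11*Z**2)/Z = 2 + (-42 + Z**4 - 11*Z**2)/Z)
K(-205) + c(142, -42) = (2 + (-205)**3 - 42/(-205) - 11*(-205)) + (-26 + (1/2)*142) = (2 - 8615125 - 42*(-1/205) + 2255) + (-26 + 71) = (2 - 8615125 + 42/205 + 2255) + 45 = -1765637898/205 + 45 = -1765628673/205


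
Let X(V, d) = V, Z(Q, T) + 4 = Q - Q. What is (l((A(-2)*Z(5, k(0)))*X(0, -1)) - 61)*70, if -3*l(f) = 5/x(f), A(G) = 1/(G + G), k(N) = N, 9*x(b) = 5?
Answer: -4480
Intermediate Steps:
x(b) = 5/9 (x(b) = (1/9)*5 = 5/9)
Z(Q, T) = -4 (Z(Q, T) = -4 + (Q - Q) = -4 + 0 = -4)
A(G) = 1/(2*G)
l(f) = -3 (l(f) = -5/(3*5/9) = -5*9/(3*5) = -1/3*9 = -3)
(l((A(-2)*Z(5, k(0)))*X(0, -1)) - 61)*70 = (-3 - 61)*70 = -64*70 = -4480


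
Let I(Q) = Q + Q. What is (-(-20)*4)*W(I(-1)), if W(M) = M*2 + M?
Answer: -480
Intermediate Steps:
I(Q) = 2*Q
W(M) = 3*M (W(M) = 2*M + M = 3*M)
(-(-20)*4)*W(I(-1)) = (-(-20)*4)*(3*(2*(-1))) = (-20*(-4))*(3*(-2)) = 80*(-6) = -480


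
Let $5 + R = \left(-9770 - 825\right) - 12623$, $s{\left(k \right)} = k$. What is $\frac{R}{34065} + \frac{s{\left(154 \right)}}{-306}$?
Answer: $- \frac{686236}{579105} \approx -1.185$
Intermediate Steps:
$R = -23223$ ($R = -5 - 23218 = -23223$)
$\frac{R}{34065} + \frac{s{\left(154 \right)}}{-306} = - \frac{23223}{34065} + \frac{154}{-306} = \left(-23223\right) \frac{1}{34065} + 154 \left(- \frac{1}{306}\right) = - \frac{7741}{11355} - \frac{77}{153} = - \frac{686236}{579105}$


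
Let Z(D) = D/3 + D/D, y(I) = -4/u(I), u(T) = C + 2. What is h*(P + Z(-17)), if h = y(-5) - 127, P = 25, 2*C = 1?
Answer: -39223/15 ≈ -2614.9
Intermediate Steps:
C = 1/2 (C = (1/2)*1 = 1/2 ≈ 0.50000)
u(T) = 5/2 (u(T) = 1/2 + 2 = 5/2)
y(I) = -8/5 (y(I) = -4/5/2 = -4*2/5 = -8/5)
h = -643/5 (h = -8/5 - 127 = -643/5 ≈ -128.60)
Z(D) = 1 + D/3 (Z(D) = D*(1/3) + 1 = D/3 + 1 = 1 + D/3)
h*(P + Z(-17)) = -643*(25 + (1 + (1/3)*(-17)))/5 = -643*(25 + (1 - 17/3))/5 = -643*(25 - 14/3)/5 = -643/5*61/3 = -39223/15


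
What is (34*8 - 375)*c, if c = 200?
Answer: -20600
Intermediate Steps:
(34*8 - 375)*c = (34*8 - 375)*200 = (272 - 375)*200 = -103*200 = -20600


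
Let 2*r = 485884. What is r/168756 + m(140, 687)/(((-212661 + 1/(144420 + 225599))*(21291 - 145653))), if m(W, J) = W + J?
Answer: 577599515708722235/401220792434773836 ≈ 1.4396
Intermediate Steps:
m(W, J) = J + W
r = 242942 (r = (1/2)*485884 = 242942)
r/168756 + m(140, 687)/(((-212661 + 1/(144420 + 225599))*(21291 - 145653))) = 242942/168756 + (687 + 140)/(((-212661 + 1/(144420 + 225599))*(21291 - 145653))) = 242942*(1/168756) + 827/(((-212661 + 1/370019)*(-124362))) = 2479/1722 + 827/(((-212661 + 1/370019)*(-124362))) = 2479/1722 + 827/((-78688610558/370019*(-124362))) = 2479/1722 + 827/(9785872986213996/370019) = 2479/1722 + 827*(370019/9785872986213996) = 2479/1722 + 306005713/9785872986213996 = 577599515708722235/401220792434773836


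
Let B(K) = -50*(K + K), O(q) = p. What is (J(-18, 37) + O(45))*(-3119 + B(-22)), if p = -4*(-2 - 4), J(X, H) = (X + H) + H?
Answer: -73520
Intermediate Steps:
J(X, H) = X + 2*H (J(X, H) = (H + X) + H = X + 2*H)
p = 24 (p = -4*(-6) = 24)
O(q) = 24
B(K) = -100*K
(J(-18, 37) + O(45))*(-3119 + B(-22)) = ((-18 + 2*37) + 24)*(-3119 - 100*(-22)) = ((-18 + 74) + 24)*(-3119 + 2200) = (56 + 24)*(-919) = 80*(-919) = -73520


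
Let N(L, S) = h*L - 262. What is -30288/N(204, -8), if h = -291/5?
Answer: 75720/30337 ≈ 2.4960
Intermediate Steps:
h = -291/5 (h = -291*⅕ = -291/5 ≈ -58.200)
N(L, S) = -262 - 291*L/5 (N(L, S) = -291*L/5 - 262 = -262 - 291*L/5)
-30288/N(204, -8) = -30288/(-262 - 291/5*204) = -30288/(-262 - 59364/5) = -30288/(-60674/5) = -30288*(-5/60674) = 75720/30337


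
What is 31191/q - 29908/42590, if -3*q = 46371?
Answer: -895356323/329156815 ≈ -2.7201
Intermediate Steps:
q = -15457 (q = -⅓*46371 = -15457)
31191/q - 29908/42590 = 31191/(-15457) - 29908/42590 = 31191*(-1/15457) - 29908*1/42590 = -31191/15457 - 14954/21295 = -895356323/329156815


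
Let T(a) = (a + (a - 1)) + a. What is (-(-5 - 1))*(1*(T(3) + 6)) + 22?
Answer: 106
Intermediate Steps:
T(a) = -1 + 3*a (T(a) = (a + (-1 + a)) + a = (-1 + 2*a) + a = -1 + 3*a)
(-(-5 - 1))*(1*(T(3) + 6)) + 22 = (-(-5 - 1))*(1*((-1 + 3*3) + 6)) + 22 = (-1*(-6))*(1*((-1 + 9) + 6)) + 22 = 6*(1*(8 + 6)) + 22 = 6*(1*14) + 22 = 6*14 + 22 = 84 + 22 = 106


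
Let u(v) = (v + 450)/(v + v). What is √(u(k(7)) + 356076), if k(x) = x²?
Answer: √69791894/14 ≈ 596.73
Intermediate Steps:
u(v) = (450 + v)/(2*v) (u(v) = (450 + v)/((2*v)) = (450 + v)*(1/(2*v)) = (450 + v)/(2*v))
√(u(k(7)) + 356076) = √((450 + 7²)/(2*(7²)) + 356076) = √((½)*(450 + 49)/49 + 356076) = √((½)*(1/49)*499 + 356076) = √(499/98 + 356076) = √(34895947/98) = √69791894/14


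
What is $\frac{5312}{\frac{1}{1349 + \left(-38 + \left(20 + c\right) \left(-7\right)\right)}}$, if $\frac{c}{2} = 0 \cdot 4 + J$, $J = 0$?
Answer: $6220352$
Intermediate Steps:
$c = 0$ ($c = 2 \left(0 \cdot 4 + 0\right) = 2 \left(0 + 0\right) = 2 \cdot 0 = 0$)
$\frac{5312}{\frac{1}{1349 + \left(-38 + \left(20 + c\right) \left(-7\right)\right)}} = \frac{5312}{\frac{1}{1349 + \left(-38 + \left(20 + 0\right) \left(-7\right)\right)}} = \frac{5312}{\frac{1}{1349 + \left(-38 + 20 \left(-7\right)\right)}} = \frac{5312}{\frac{1}{1349 - 178}} = \frac{5312}{\frac{1}{1171}} = 5312 \frac{1}{\frac{1}{1171}} = 5312 \cdot 1171 = 6220352$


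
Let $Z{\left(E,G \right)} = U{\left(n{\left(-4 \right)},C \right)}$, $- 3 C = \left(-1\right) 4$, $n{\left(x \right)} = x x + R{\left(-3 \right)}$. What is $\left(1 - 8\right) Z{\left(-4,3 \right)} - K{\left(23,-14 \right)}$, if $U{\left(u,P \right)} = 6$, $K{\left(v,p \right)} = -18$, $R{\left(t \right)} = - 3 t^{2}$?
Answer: $-24$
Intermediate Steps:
$n{\left(x \right)} = -27 + x^{2}$ ($n{\left(x \right)} = x x - 3 \left(-3\right)^{2} = x^{2} - 27 = -27 + x^{2}$)
$C = \frac{4}{3}$ ($C = - \frac{\left(-1\right) 4}{3} = \left(- \frac{1}{3}\right) \left(-4\right) = \frac{4}{3} \approx 1.3333$)
$Z{\left(E,G \right)} = 6$
$\left(1 - 8\right) Z{\left(-4,3 \right)} - K{\left(23,-14 \right)} = \left(1 - 8\right) 6 - -18 = \left(-7\right) 6 + 18 = -42 + 18 = -24$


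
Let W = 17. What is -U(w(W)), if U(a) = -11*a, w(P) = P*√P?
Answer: 187*√17 ≈ 771.02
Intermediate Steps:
w(P) = P^(3/2)
-U(w(W)) = -(-11)*17^(3/2) = -(-11)*17*√17 = -(-187)*√17 = 187*√17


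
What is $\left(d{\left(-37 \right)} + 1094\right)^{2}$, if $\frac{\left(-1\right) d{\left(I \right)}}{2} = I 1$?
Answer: $1364224$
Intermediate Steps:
$d{\left(I \right)} = - 2 I$ ($d{\left(I \right)} = - 2 I 1 = - 2 I$)
$\left(d{\left(-37 \right)} + 1094\right)^{2} = \left(\left(-2\right) \left(-37\right) + 1094\right)^{2} = \left(74 + 1094\right)^{2} = 1168^{2} = 1364224$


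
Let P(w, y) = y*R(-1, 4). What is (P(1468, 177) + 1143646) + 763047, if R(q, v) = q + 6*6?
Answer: 1912888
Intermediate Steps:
R(q, v) = 36 + q (R(q, v) = q + 36 = 36 + q)
P(w, y) = 35*y (P(w, y) = y*(36 - 1) = y*35 = 35*y)
(P(1468, 177) + 1143646) + 763047 = (35*177 + 1143646) + 763047 = (6195 + 1143646) + 763047 = 1149841 + 763047 = 1912888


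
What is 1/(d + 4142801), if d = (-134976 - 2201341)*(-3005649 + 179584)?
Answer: 1/6602587845406 ≈ 1.5146e-13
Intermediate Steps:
d = 6602583702605 (d = -2336317*(-2826065) = 6602583702605)
1/(d + 4142801) = 1/(6602583702605 + 4142801) = 1/6602587845406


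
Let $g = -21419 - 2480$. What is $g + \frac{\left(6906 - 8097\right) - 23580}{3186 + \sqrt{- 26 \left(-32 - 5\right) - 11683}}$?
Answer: $\frac{- 23899 \sqrt{10721} + 76166985 i}{\sqrt{10721} - 3186 i} \approx -23907.0 + 0.25241 i$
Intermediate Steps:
$g = -23899$ ($g = -21419 - 2480 = -23899$)
$g + \frac{\left(6906 - 8097\right) - 23580}{3186 + \sqrt{- 26 \left(-32 - 5\right) - 11683}} = -23899 + \frac{\left(6906 - 8097\right) - 23580}{3186 + \sqrt{- 26 \left(-32 - 5\right) - 11683}} = -23899 + \frac{-1191 - 23580}{3186 + \sqrt{\left(-26\right) \left(-37\right) - 11683}} = -23899 - \frac{24771}{3186 + \sqrt{962 - 11683}} = -23899 - \frac{24771}{3186 + \sqrt{-10721}} = -23899 - \frac{24771}{3186 + i \sqrt{10721}}$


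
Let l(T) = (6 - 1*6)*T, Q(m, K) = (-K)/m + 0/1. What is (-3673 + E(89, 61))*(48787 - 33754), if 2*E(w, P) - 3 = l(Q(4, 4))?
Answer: -110387319/2 ≈ -5.5194e+7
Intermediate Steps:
Q(m, K) = -K/m (Q(m, K) = -K/m + 0*1 = -K/m + 0 = -K/m)
l(T) = 0 (l(T) = (6 - 6)*T = 0*T = 0)
E(w, P) = 3/2 (E(w, P) = 3/2 + (½)*0 = 3/2 + 0 = 3/2)
(-3673 + E(89, 61))*(48787 - 33754) = (-3673 + 3/2)*(48787 - 33754) = -7343/2*15033 = -110387319/2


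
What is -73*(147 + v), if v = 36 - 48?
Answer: -9855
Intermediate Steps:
v = -12
-73*(147 + v) = -73*(147 - 12) = -73*135 = -9855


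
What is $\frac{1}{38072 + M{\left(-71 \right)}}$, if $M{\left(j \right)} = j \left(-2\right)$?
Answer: $\frac{1}{38214} \approx 2.6168 \cdot 10^{-5}$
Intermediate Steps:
$M{\left(j \right)} = - 2 j$
$\frac{1}{38072 + M{\left(-71 \right)}} = \frac{1}{38072 - -142} = \frac{1}{38072 + 142} = \frac{1}{38214}$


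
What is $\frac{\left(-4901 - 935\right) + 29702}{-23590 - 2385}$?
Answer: $- \frac{23866}{25975} \approx -0.91881$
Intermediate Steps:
$\frac{\left(-4901 - 935\right) + 29702}{-23590 - 2385} = \frac{-5836 + 29702}{-25975} = 23866 \left(- \frac{1}{25975}\right) = - \frac{23866}{25975}$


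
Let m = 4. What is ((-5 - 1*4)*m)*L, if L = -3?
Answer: 108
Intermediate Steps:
((-5 - 1*4)*m)*L = ((-5 - 1*4)*4)*(-3) = ((-5 - 4)*4)*(-3) = -9*4*(-3) = -36*(-3) = 108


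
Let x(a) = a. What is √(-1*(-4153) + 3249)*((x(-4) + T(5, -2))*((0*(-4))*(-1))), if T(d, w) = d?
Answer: 0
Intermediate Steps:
√(-1*(-4153) + 3249)*((x(-4) + T(5, -2))*((0*(-4))*(-1))) = √(-1*(-4153) + 3249)*((-4 + 5)*((0*(-4))*(-1))) = √(4153 + 3249)*(1*(0*(-1))) = √7402*(1*0) = √7402*0 = 0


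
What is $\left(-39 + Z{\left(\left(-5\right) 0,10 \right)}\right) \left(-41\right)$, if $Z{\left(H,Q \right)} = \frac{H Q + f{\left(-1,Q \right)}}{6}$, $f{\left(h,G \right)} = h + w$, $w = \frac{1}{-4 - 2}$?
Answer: $\frac{57851}{36} \approx 1607.0$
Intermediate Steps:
$w = - \frac{1}{6}$ ($w = \frac{1}{-6} = - \frac{1}{6} \approx -0.16667$)
$f{\left(h,G \right)} = - \frac{1}{6} + h$ ($f{\left(h,G \right)} = h - \frac{1}{6} = - \frac{1}{6} + h$)
$Z{\left(H,Q \right)} = - \frac{7}{36} + \frac{H Q}{6}$ ($Z{\left(H,Q \right)} = \frac{H Q - \frac{7}{6}}{6} = \left(H Q - \frac{7}{6}\right) \frac{1}{6} = \left(- \frac{7}{6} + H Q\right) \frac{1}{6} = - \frac{7}{36} + \frac{H Q}{6}$)
$\left(-39 + Z{\left(\left(-5\right) 0,10 \right)}\right) \left(-41\right) = \left(-39 - \left(\frac{7}{36} - \frac{1}{6} \left(\left(-5\right) 0\right) 10\right)\right) \left(-41\right) = \left(-39 - \left(\frac{7}{36} + 0 \cdot 10\right)\right) \left(-41\right) = \left(-39 + \left(- \frac{7}{36} + 0\right)\right) \left(-41\right) = \left(-39 - \frac{7}{36}\right) \left(-41\right) = \left(- \frac{1411}{36}\right) \left(-41\right) = \frac{57851}{36}$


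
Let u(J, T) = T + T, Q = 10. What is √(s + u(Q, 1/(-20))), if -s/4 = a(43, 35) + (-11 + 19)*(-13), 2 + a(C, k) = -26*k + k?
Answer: √392390/10 ≈ 62.641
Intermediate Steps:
u(J, T) = 2*T
a(C, k) = -2 - 25*k (a(C, k) = -2 + (-26*k + k) = -2 - 25*k)
s = 3924 (s = -4*((-2 - 25*35) + (-11 + 19)*(-13)) = -4*((-2 - 875) + 8*(-13)) = -4*(-877 - 104) = -4*(-981) = 3924)
√(s + u(Q, 1/(-20))) = √(3924 + 2/(-20)) = √(3924 + 2*(-1/20)) = √(3924 - ⅒) = √(39239/10) = √392390/10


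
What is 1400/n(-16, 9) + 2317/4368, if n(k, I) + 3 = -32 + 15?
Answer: -43349/624 ≈ -69.470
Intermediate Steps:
n(k, I) = -20 (n(k, I) = -3 + (-32 + 15) = -3 - 17 = -20)
1400/n(-16, 9) + 2317/4368 = 1400/(-20) + 2317/4368 = 1400*(-1/20) + 2317*(1/4368) = -70 + 331/624 = -43349/624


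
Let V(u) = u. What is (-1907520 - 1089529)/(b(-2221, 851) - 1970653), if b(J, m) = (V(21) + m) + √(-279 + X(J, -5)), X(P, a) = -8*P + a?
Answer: 5903530176269/3880037170477 + 5994098*√4371/3880037170477 ≈ 1.5216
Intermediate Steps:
X(P, a) = a - 8*P
b(J, m) = 21 + m + √(-284 - 8*J) (b(J, m) = (21 + m) + √(-279 + (-5 - 8*J)) = (21 + m) + √(-284 - 8*J) = 21 + m + √(-284 - 8*J))
(-1907520 - 1089529)/(b(-2221, 851) - 1970653) = (-1907520 - 1089529)/((21 + 851 + 2*√(-71 - 2*(-2221))) - 1970653) = -2997049/((21 + 851 + 2*√(-71 + 4442)) - 1970653) = -2997049/((21 + 851 + 2*√4371) - 1970653) = -2997049/((872 + 2*√4371) - 1970653) = -2997049/(-1969781 + 2*√4371)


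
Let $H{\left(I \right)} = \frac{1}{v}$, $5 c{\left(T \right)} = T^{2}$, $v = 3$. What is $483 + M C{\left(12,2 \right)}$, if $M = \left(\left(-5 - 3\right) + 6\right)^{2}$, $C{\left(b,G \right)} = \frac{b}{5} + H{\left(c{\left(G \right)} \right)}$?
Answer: $\frac{7409}{15} \approx 493.93$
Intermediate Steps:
$c{\left(T \right)} = \frac{T^{2}}{5}$
$H{\left(I \right)} = \frac{1}{3}$
$C{\left(b,G \right)} = \frac{1}{3} + \frac{b}{5}$ ($C{\left(b,G \right)} = \frac{b}{5} + \frac{1}{3} = \frac{1}{3} + \frac{b}{5}$)
$M = 4$ ($M = \left(-8 + 6\right)^{2} = \left(-2\right)^{2} = 4$)
$483 + M C{\left(12,2 \right)} = 483 + 4 \left(\frac{1}{3} + \frac{1}{5} \cdot 12\right) = 483 + 4 \left(\frac{1}{3} + \frac{12}{5}\right) = 483 + 4 \cdot \frac{41}{15} = 483 + \frac{164}{15} = \frac{7409}{15}$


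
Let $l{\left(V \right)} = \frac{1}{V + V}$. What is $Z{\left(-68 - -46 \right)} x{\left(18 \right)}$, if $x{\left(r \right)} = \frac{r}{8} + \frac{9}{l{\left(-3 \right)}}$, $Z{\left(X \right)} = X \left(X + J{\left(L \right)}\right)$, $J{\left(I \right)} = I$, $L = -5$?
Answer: $- \frac{61479}{2} \approx -30740.0$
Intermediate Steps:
$l{\left(V \right)} = \frac{1}{2 V}$
$Z{\left(X \right)} = X \left(-5 + X\right)$ ($Z{\left(X \right)} = X \left(X - 5\right) = X \left(-5 + X\right)$)
$x{\left(r \right)} = -54 + \frac{r}{8}$ ($x{\left(r \right)} = \frac{r}{8} + \frac{9}{\frac{1}{2} \frac{1}{-3}} = r \frac{1}{8} + \frac{9}{\frac{1}{2} \left(- \frac{1}{3}\right)} = \frac{r}{8} + \frac{9}{- \frac{1}{6}} = \frac{r}{8} + 9 \left(-6\right) = \frac{r}{8} - 54 = -54 + \frac{r}{8}$)
$Z{\left(-68 - -46 \right)} x{\left(18 \right)} = \left(-68 - -46\right) \left(-5 - 22\right) \left(-54 + \frac{1}{8} \cdot 18\right) = \left(-68 + 46\right) \left(-5 + \left(-68 + 46\right)\right) \left(-54 + \frac{9}{4}\right) = - 22 \left(-5 - 22\right) \left(- \frac{207}{4}\right) = \left(-22\right) \left(-27\right) \left(- \frac{207}{4}\right) = 594 \left(- \frac{207}{4}\right) = - \frac{61479}{2}$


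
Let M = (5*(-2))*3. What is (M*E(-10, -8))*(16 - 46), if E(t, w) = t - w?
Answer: -1800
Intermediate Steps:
M = -30 (M = -10*3 = -30)
(M*E(-10, -8))*(16 - 46) = (-30*(-10 - 1*(-8)))*(16 - 46) = -30*(-10 + 8)*(-30) = -30*(-2)*(-30) = 60*(-30) = -1800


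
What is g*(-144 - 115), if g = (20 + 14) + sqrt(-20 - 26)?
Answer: -8806 - 259*I*sqrt(46) ≈ -8806.0 - 1756.6*I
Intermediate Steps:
g = 34 + I*sqrt(46) (g = 34 + sqrt(-46) = 34 + I*sqrt(46) ≈ 34.0 + 6.7823*I)
g*(-144 - 115) = (34 + I*sqrt(46))*(-144 - 115) = (34 + I*sqrt(46))*(-259) = -8806 - 259*I*sqrt(46)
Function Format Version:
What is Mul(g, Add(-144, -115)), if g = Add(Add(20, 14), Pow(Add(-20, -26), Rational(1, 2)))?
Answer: Add(-8806, Mul(-259, I, Pow(46, Rational(1, 2)))) ≈ Add(-8806.0, Mul(-1756.6, I))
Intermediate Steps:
g = Add(34, Mul(I, Pow(46, Rational(1, 2)))) (g = Add(34, Pow(-46, Rational(1, 2))) = Add(34, Mul(I, Pow(46, Rational(1, 2)))) ≈ Add(34.000, Mul(6.7823, I)))
Mul(g, Add(-144, -115)) = Mul(Add(34, Mul(I, Pow(46, Rational(1, 2)))), Add(-144, -115)) = Mul(Add(34, Mul(I, Pow(46, Rational(1, 2)))), -259) = Add(-8806, Mul(-259, I, Pow(46, Rational(1, 2))))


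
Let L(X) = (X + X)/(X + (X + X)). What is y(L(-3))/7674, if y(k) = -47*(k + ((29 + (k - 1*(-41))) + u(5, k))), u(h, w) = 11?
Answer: -11609/23022 ≈ -0.50426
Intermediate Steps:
L(X) = ⅔ (L(X) = (2*X)/(X + 2*X) = (2*X)/((3*X)) = (2*X)*(1/(3*X)) = ⅔)
y(k) = -3807 - 94*k (y(k) = -47*(k + ((29 + (k - 1*(-41))) + 11)) = -47*(k + ((29 + (k + 41)) + 11)) = -47*(k + ((29 + (41 + k)) + 11)) = -47*(k + ((70 + k) + 11)) = -47*(k + (81 + k)) = -47*(81 + 2*k) = -3807 - 94*k)
y(L(-3))/7674 = (-3807 - 94*⅔)/7674 = (-3807 - 188/3)*(1/7674) = -11609/3*1/7674 = -11609/23022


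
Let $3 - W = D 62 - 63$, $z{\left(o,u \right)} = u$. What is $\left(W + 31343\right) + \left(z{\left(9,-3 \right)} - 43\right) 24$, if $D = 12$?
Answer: $29561$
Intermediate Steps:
$W = -678$ ($W = 3 - \left(12 \cdot 62 - 63\right) = 3 - \left(744 - 63\right) = 3 - 681 = -678$)
$\left(W + 31343\right) + \left(z{\left(9,-3 \right)} - 43\right) 24 = \left(-678 + 31343\right) + \left(-3 - 43\right) 24 = 30665 - 1104 = 29561$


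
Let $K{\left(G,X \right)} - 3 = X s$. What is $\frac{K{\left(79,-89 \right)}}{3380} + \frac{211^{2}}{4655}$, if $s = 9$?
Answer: $\frac{14676629}{1573390} \approx 9.328$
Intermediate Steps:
$K{\left(G,X \right)} = 3 + 9 X$ ($K{\left(G,X \right)} = 3 + X 9 = 3 + 9 X$)
$\frac{K{\left(79,-89 \right)}}{3380} + \frac{211^{2}}{4655} = \frac{3 + 9 \left(-89\right)}{3380} + \frac{211^{2}}{4655} = \left(3 - 801\right) \frac{1}{3380} + 44521 \cdot \frac{1}{4655} = \left(-798\right) \frac{1}{3380} + \frac{44521}{4655} = - \frac{399}{1690} + \frac{44521}{4655} = \frac{14676629}{1573390}$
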